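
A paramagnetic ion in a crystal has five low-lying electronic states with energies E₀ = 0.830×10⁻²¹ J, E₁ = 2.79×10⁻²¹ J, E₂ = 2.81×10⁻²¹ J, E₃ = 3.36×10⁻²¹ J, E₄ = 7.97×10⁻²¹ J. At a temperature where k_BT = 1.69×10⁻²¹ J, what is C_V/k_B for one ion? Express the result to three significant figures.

0.500

Eᵢ/kT = 0.49112, 1.6509, 1.6627, 1.9882, 4.7160.
Z = Σ e^(−Eᵢ/kT) = e^(−0.49112) + e^(−1.6509) + e^(−1.6627) + e^(−1.9882) + e^(−4.7160) = 0.61194 + 0.19188 + 0.18963 + 0.13694 + 0.0089509 = 1.1393.
⟨E⟩ = 1.8499, ⟨E²⟩ = 4.8513.
C_V/k_B = (⟨E²⟩ − ⟨E⟩²)/(kT)² = (4.8513 − 3.4221)/2.8561 = 0.500.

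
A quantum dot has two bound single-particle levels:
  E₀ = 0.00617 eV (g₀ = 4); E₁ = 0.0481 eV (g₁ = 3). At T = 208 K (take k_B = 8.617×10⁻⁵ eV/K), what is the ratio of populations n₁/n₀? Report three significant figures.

k_BT = 8.617×10⁻⁵ × 208 K = 0.017923 eV.
n₁/n₀ = (g₁/g₀) exp[−(E₁−E₀)/kT] = (3/4) × exp(−(0.04193 eV)/(0.017923 eV)) = (3/4) × exp(-2.3395) = 0.0723.

0.0723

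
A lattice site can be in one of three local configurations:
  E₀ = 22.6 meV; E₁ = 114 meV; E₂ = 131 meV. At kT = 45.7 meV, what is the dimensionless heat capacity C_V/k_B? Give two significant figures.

0.71

Eᵢ/kT = 0.4945, 2.495, 2.867.
Z = Σ e^(−Eᵢ/kT) = e^(−0.4945) + e^(−2.495) + e^(−2.867) = 0.6099 + 0.08250 + 0.05687 = 0.7493.
⟨E⟩ = 40.89 meV, ⟨E²⟩ = 3149 meV².
C_V/k_B = (⟨E²⟩ − ⟨E⟩²)/(kT)² = (3149 − 1672)/2088 = 0.71.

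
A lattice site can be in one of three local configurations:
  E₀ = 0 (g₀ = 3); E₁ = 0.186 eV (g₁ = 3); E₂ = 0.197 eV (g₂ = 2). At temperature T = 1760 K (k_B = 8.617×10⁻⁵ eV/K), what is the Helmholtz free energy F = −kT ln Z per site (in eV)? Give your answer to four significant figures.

k_BT = 8.617×10⁻⁵ × 1760 K = 0.151659 eV.
Eᵢ/kT = 0, 1.22644, 1.29897.
Z = Σ gᵢe^(−Eᵢ/kT) = 3·e^(−0) + 3·e^(−1.22644) + 2·e^(−1.29897) = 3.00000 + 0.880005 + 0.545625 = 4.42563.
F = −kT ln Z = −0.151659 × ln(4.42563) = −0.151659 × 1.48741 = -0.2256 eV.

-0.2256 eV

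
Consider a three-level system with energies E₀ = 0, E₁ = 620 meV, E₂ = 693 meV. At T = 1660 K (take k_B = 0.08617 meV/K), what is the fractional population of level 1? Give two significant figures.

0.013

k_BT = 0.08617 × 1660 K = 143.0 meV.
Eᵢ/kT = 0, 4.336, 4.846.
Z = Σ e^(−Eᵢ/kT) = e^(−0) + e^(−4.336) + e^(−4.846) = 1.000 + 0.01309 + 0.007860 = 1.021.
P₁ = e^(−E₁/kT) / Z = 0.01309/1.021 = 0.013.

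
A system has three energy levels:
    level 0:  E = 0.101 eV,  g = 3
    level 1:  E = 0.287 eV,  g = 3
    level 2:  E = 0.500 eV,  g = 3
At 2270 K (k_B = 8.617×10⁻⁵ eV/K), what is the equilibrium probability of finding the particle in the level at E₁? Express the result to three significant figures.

0.255

k_BT = 8.617×10⁻⁵ × 2270 K = 0.19561 eV.
Eᵢ/kT = 0.51633, 1.4672, 2.5561.
Z = Σ gᵢe^(−Eᵢ/kT) = 3·e^(−0.51633) + 3·e^(−1.4672) + 3·e^(−2.5561) = 1.7901 + 0.69171 + 0.23282 = 2.7146.
P₁ = g₁ e^(−E₁/kT) / Z = 0.69171/2.7146 = 0.255.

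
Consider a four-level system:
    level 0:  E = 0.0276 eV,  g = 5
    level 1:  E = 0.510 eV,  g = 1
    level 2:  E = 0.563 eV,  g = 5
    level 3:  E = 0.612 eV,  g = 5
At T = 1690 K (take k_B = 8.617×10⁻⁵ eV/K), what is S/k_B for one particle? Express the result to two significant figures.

k_BT = 8.617×10⁻⁵ × 1690 K = 0.1456 eV.
Eᵢ/kT = 0.1896, 3.503, 3.867, 4.203.
Z = Σ gᵢe^(−Eᵢ/kT) = 5·e^(−0.1896) + 1·e^(−3.503) + 5·e^(−3.867) + 5·e^(−4.203) = 4.136 + 0.03011 + 0.1046 + 0.07475 = 4.345.
⟨E⟩ = Σ EᵢPᵢ = 0.05389 eV.
S/k_B = ln Z + ⟨E⟩/kT = ln(4.345) + 0.05389/0.1456 = 1.469 + 0.3701 = 1.8.

1.8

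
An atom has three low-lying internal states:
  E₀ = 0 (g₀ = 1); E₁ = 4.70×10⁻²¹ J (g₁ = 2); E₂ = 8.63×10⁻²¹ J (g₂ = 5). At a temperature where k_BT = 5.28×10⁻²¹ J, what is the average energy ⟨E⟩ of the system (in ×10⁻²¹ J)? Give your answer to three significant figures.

4.39 ×10⁻²¹ J

Eᵢ/kT = 0, 0.89015, 1.6345.
Z = Σ gᵢe^(−Eᵢ/kT) = 1·e^(−0) + 2·e^(−0.89015) + 5·e^(−1.6345) = 1.0000 + 0.82119 + 0.97525 = 2.7964.
⟨E⟩ = Σ Eᵢ gᵢe^(−Eᵢ/kT) / Z = (0·1.0000 + 4.70·0.82119 + 8.63·0.97525) / 2.7964 = 4.39 ×10⁻²¹ J.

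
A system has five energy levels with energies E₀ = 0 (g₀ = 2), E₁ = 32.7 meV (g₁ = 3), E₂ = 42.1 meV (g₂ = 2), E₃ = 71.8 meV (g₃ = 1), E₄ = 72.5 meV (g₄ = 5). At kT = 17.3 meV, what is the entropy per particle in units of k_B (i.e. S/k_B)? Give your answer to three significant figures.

1.61

Eᵢ/kT = 0, 1.8902, 2.4335, 4.1503, 4.1908.
Z = Σ gᵢe^(−Eᵢ/kT) = 2·e^(−0) + 3·e^(−1.8902) + 2·e^(−2.4335) + 1·e^(−4.1503) + 5·e^(−4.1908) = 2.0000 + 0.45312 + 0.17546 + 0.015760 + 0.075671 = 2.7200.
⟨E⟩ = Σ EᵢPᵢ = 10.596 meV.
S/k_B = ln Z + ⟨E⟩/kT = ln(2.7200) + 10.596/17.3 = 1.0006 + 0.61249 = 1.61.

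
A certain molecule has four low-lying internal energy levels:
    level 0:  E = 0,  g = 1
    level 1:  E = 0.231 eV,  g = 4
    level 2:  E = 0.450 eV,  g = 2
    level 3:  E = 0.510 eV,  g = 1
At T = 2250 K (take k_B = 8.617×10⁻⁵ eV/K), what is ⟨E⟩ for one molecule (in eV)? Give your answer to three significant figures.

k_BT = 8.617×10⁻⁵ × 2250 K = 0.19388 eV.
Eᵢ/kT = 0, 1.1915, 2.3210, 2.6305.
Z = Σ gᵢe^(−Eᵢ/kT) = 1·e^(−0) + 4·e^(−1.1915) + 2·e^(−2.3210) + 1·e^(−2.6305) = 1.0000 + 1.2151 + 0.19635 + 0.072042 = 2.4835.
⟨E⟩ = Σ Eᵢ gᵢe^(−Eᵢ/kT) / Z = (0·1.0000 + 0.231·1.2151 + 0.450·0.19635 + 0.510·0.072042) / 2.4835 = 0.163 eV.

0.163 eV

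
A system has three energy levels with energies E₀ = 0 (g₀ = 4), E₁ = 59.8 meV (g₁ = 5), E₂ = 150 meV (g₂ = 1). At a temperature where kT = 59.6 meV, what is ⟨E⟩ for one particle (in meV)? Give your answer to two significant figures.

21 meV

Eᵢ/kT = 0, 1.003, 2.517.
Z = Σ gᵢe^(−Eᵢ/kT) = 4·e^(−0) + 5·e^(−1.003) + 1·e^(−2.517) = 4.000 + 1.834 + 0.08070 = 5.915.
⟨E⟩ = Σ Eᵢ gᵢe^(−Eᵢ/kT) / Z = (0·4.000 + 59.8·1.834 + 150·0.08070) / 5.915 = 21 meV.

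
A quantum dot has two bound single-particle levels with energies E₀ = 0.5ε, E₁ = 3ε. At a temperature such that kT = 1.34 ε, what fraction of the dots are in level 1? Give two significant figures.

0.13

Eᵢ/kT = 0.3731, 2.239.
Z = Σ e^(−Eᵢ/kT) = e^(−0.3731) + e^(−2.239) = 0.6886 + 0.1066 = 0.7952.
P₁ = e^(−E₁/kT) / Z = 0.1066/0.7952 = 0.13.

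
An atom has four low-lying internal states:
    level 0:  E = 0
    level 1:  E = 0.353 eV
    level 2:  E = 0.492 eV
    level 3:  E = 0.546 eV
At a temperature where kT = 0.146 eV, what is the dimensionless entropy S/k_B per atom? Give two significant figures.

Eᵢ/kT = 0, 2.418, 3.370, 3.740.
Z = Σ e^(−Eᵢ/kT) = e^(−0) + e^(−2.418) + e^(−3.370) + e^(−3.740) = 1.000 + 0.08910 + 0.03439 + 0.02375 = 1.147.
⟨E⟩ = Σ EᵢPᵢ = 0.05348 eV.
S/k_B = ln Z + ⟨E⟩/kT = ln(1.147) + 0.05348/0.146 = 0.1371 + 0.3663 = 0.50.

0.50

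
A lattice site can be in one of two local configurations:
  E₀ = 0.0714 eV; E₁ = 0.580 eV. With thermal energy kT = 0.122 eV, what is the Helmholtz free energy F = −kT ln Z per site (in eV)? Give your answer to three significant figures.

0.0695 eV

Eᵢ/kT = 0.58525, 4.7541.
Z = Σ e^(−Eᵢ/kT) = e^(−0.58525) + e^(−4.7541) = 0.55697 + 0.0086163 = 0.56559.
F = −kT ln Z = −0.122 × ln(0.56559) = −0.122 × -0.56989 = 0.0695 eV.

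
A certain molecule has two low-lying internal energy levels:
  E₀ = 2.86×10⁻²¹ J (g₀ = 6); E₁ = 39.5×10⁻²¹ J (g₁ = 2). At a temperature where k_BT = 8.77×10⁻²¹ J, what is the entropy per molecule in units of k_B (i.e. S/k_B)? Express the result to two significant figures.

1.8

Eᵢ/kT = 0.3261, 4.504.
Z = Σ gᵢe^(−Eᵢ/kT) = 6·e^(−0.3261) + 2·e^(−4.504) = 4.330 + 0.02213 = 4.352.
⟨E⟩ = Σ EᵢPᵢ = 3.046 ×10⁻²¹ J.
S/k_B = ln Z + ⟨E⟩/kT = ln(4.352) + 3.046/8.77 = 1.471 + 0.3473 = 1.8.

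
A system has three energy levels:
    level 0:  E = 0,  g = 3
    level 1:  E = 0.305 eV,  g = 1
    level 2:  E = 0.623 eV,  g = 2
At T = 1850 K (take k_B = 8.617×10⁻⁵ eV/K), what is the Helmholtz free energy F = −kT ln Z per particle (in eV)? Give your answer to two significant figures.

-0.18 eV

k_BT = 8.617×10⁻⁵ × 1850 K = 0.1594 eV.
Eᵢ/kT = 0, 1.913, 3.908.
Z = Σ gᵢe^(−Eᵢ/kT) = 3·e^(−0) + 1·e^(−1.913) + 2·e^(−3.908) = 3.000 + 0.1476 + 0.04016 = 3.188.
F = −kT ln Z = −0.1594 × ln(3.188) = −0.1594 × 1.159 = -0.18 eV.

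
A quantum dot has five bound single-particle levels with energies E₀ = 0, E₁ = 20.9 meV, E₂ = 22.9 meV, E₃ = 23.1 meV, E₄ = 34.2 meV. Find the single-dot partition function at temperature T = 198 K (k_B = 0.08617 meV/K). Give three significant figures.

k_BT = 0.08617 × 198 K = 17.062 meV.
Eᵢ/kT = 0, 1.2249, 1.3422, 1.3539, 2.0045.
Z = Σ e^(−Eᵢ/kT) = e^(−0) + e^(−1.2249) + e^(−1.3422) + e^(−1.3539) + e^(−2.0045) = 1.0000 + 0.29379 + 0.26127 + 0.25823 + 0.13473 = 1.9480.

Z = 1.95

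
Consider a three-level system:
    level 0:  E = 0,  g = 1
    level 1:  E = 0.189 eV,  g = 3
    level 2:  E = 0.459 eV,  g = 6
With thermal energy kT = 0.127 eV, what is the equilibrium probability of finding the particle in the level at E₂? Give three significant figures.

0.0879

Eᵢ/kT = 0, 1.4882, 3.6142.
Z = Σ gᵢe^(−Eᵢ/kT) = 1·e^(−0) + 3·e^(−1.4882) + 6·e^(−3.6142) = 1.0000 + 0.67734 + 0.16163 = 1.8390.
P₂ = g₂ e^(−E₂/kT) / Z = 0.16163/1.8390 = 0.0879.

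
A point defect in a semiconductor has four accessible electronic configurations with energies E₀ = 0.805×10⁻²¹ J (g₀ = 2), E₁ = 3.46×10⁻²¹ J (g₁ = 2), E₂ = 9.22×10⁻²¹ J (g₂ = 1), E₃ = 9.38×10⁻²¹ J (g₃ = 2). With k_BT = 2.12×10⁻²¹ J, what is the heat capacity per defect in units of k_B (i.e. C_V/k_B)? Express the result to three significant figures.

0.547

Eᵢ/kT = 0.37972, 1.6321, 4.3491, 4.4245.
Z = Σ gᵢe^(−Eᵢ/kT) = 2·e^(−0.37972) + 2·e^(−1.6321) + 1·e^(−4.3491) + 2·e^(−4.4245) = 1.3681 + 0.39104 + 0.012918 + 0.023960 = 1.7960.
⟨E⟩ = 1.5580, ⟨E²⟩ = 4.8854.
C_V/k_B = (⟨E²⟩ − ⟨E⟩²)/(kT)² = (4.8854 − 2.4274)/4.4944 = 0.547.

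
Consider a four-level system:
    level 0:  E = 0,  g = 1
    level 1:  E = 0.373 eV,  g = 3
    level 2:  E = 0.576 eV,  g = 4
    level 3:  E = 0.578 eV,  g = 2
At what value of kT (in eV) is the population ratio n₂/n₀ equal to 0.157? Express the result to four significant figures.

0.1779 eV

n₂/n₀ = (g₂/g₀) exp[−(E₂−E₀)/kT] = 0.157.
⇒ (E₂−E₀)/kT = ln((4/1)/0.157) = ln(25.4777) = 3.23780.
kT = 0.576 eV / 3.23780 = 0.1779 eV.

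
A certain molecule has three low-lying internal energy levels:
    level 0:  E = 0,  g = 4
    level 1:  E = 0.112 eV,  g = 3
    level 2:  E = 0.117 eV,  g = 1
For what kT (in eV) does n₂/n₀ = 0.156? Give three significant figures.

0.248 eV

n₂/n₀ = (g₂/g₀) exp[−(E₂−E₀)/kT] = 0.156.
⇒ (E₂−E₀)/kT = ln((1/4)/0.156) = ln(1.6026) = 0.47163.
kT = 0.117 eV / 0.47163 = 0.248 eV.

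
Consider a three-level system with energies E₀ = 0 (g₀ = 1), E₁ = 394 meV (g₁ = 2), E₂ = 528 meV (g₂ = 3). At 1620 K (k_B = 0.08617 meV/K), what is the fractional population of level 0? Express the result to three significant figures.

k_BT = 0.08617 × 1620 K = 139.60 meV.
Eᵢ/kT = 0, 2.8223, 3.7822.
Z = Σ gᵢe^(−Eᵢ/kT) = 1·e^(−0) + 2·e^(−2.8223) + 3·e^(−3.7822) = 1.0000 + 0.11894 + 0.068318 = 1.1873.
P₀ = g₀ e^(−E₀/kT) / Z = 1.0000/1.1873 = 0.842.

0.842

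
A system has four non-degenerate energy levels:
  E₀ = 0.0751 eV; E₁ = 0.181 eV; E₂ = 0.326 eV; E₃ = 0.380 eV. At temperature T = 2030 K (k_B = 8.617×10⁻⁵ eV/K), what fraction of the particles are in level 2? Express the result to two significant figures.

k_BT = 8.617×10⁻⁵ × 2030 K = 0.1749 eV.
Eᵢ/kT = 0.4294, 1.035, 1.864, 2.173.
Z = Σ e^(−Eᵢ/kT) = e^(−0.4294) + e^(−1.035) + e^(−1.864) + e^(−2.173) = 0.6509 + 0.3552 + 0.1551 + 0.1138 = 1.275.
P₂ = e^(−E₂/kT) / Z = 0.1551/1.275 = 0.12.

0.12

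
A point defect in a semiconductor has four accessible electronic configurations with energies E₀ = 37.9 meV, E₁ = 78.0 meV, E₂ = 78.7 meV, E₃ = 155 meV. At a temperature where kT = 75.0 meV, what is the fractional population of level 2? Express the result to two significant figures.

Eᵢ/kT = 0.5053, 1.040, 1.049, 2.067.
Z = Σ e^(−Eᵢ/kT) = e^(−0.5053) + e^(−1.040) + e^(−1.049) + e^(−2.067) = 0.6033 + 0.3535 + 0.3503 + 0.1266 = 1.434.
P₂ = e^(−E₂/kT) / Z = 0.3503/1.434 = 0.24.

0.24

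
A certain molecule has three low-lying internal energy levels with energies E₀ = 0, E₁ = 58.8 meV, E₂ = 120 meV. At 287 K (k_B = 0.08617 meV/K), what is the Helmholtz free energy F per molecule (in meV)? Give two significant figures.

-2.4 meV

k_BT = 0.08617 × 287 K = 24.73 meV.
Eᵢ/kT = 0, 2.378, 4.852.
Z = Σ e^(−Eᵢ/kT) = e^(−0) + e^(−2.378) + e^(−4.852) = 1.000 + 0.09274 + 0.007813 = 1.101.
F = −kT ln Z = −24.73 × ln(1.101) = −24.73 × 0.09622 = -2.4 meV.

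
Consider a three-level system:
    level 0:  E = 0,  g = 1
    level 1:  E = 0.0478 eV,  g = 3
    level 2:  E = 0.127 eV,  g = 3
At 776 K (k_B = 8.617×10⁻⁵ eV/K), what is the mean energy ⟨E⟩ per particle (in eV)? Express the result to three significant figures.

k_BT = 8.617×10⁻⁵ × 776 K = 0.066868 eV.
Eᵢ/kT = 0, 0.71484, 1.8993.
Z = Σ gᵢe^(−Eᵢ/kT) = 1·e^(−0) + 3·e^(−0.71484) + 3·e^(−1.8993) = 1.0000 + 1.4678 + 0.44902 = 2.9168.
⟨E⟩ = Σ Eᵢ gᵢe^(−Eᵢ/kT) / Z = (0·1.0000 + 0.0478·1.4678 + 0.127·0.44902) / 2.9168 = 0.0436 eV.

0.0436 eV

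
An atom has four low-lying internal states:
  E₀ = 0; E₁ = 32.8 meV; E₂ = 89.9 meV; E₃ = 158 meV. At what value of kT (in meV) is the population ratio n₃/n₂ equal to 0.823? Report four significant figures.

n₃/n₂ = exp[−(E₃−E₂)/kT] = 0.823.
⇒ (E₃−E₂)/kT = ln(1/0.823) = ln(1.21507) = 0.194802.
kT = 68.1 meV / 0.194802 = 349.6 meV.

349.6 meV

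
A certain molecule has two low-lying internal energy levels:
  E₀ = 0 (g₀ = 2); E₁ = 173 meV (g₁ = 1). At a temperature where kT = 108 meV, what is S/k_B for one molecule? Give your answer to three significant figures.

0.936

Eᵢ/kT = 0, 1.6019.
Z = Σ gᵢe^(−Eᵢ/kT) = 2·e^(−0) + 1·e^(−1.6019) = 2.0000 + 0.20151 = 2.2015.
⟨E⟩ = Σ EᵢPᵢ = 15.835 meV.
S/k_B = ln Z + ⟨E⟩/kT = ln(2.2015) + 15.835/108 = 0.78914 + 0.14662 = 0.936.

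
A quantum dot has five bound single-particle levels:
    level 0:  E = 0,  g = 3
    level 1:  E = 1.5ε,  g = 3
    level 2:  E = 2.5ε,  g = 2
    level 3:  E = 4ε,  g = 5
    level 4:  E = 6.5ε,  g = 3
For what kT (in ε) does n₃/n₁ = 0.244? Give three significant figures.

n₃/n₁ = (g₃/g₁) exp[−(E₃−E₁)/kT] = 0.244.
⇒ (E₃−E₁)/kT = ln((5/3)/0.244) = ln(6.8306) = 1.9214.
kT = 2.5ε / 1.9214 = 1.30 ε.

1.30 ε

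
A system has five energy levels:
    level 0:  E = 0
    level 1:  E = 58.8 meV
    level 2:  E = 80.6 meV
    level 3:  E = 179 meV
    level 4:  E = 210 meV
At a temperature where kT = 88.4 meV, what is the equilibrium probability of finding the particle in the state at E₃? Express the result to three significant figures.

0.0617

Eᵢ/kT = 0, 0.66516, 0.91176, 2.0249, 2.3756.
Z = Σ e^(−Eᵢ/kT) = e^(−0) + e^(−0.66516) + e^(−0.91176) + e^(−2.0249) + e^(−2.3756) = 1.0000 + 0.51419 + 0.40182 + 0.13201 + 0.092959 = 2.1410.
P₃ = e^(−E₃/kT) / Z = 0.13201/2.1410 = 0.0617.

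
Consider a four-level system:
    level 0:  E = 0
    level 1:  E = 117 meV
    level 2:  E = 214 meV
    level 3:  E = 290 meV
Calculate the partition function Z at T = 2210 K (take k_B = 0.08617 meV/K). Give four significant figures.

Z = 2.084

k_BT = 0.08617 × 2210 K = 190.436 meV.
Eᵢ/kT = 0, 0.614380, 1.12374, 1.52282.
Z = Σ e^(−Eᵢ/kT) = e^(−0) + e^(−0.614380) + e^(−1.12374) + e^(−1.52282) = 1.00000 + 0.540976 + 0.325062 + 0.218096 = 2.08413.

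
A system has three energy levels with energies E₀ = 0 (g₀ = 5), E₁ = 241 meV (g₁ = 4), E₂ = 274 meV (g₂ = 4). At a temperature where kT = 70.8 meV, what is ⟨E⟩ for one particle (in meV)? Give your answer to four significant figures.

Eᵢ/kT = 0, 3.40395, 3.87006.
Z = Σ gᵢe^(−Eᵢ/kT) = 5·e^(−0) + 4·e^(−3.40395) + 4·e^(−3.87006) = 5.00000 + 0.132967 + 0.0834285 = 5.21640.
⟨E⟩ = Σ Eᵢ gᵢe^(−Eᵢ/kT) / Z = (0·5.00000 + 241·0.132967 + 274·0.0834285) / 5.21640 = 10.53 meV.

10.53 meV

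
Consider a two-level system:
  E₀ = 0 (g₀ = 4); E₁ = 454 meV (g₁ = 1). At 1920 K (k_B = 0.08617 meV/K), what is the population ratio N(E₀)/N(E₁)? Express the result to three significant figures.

62.2

k_BT = 0.08617 × 1920 K = 165.45 meV.
n₀/n₁ = (g₀/g₁) exp[−(E₀−E₁)/kT] = (4/1) × exp(−(-454 meV)/(165.45 meV)) = (4/1) × exp(2.7440) = 62.2.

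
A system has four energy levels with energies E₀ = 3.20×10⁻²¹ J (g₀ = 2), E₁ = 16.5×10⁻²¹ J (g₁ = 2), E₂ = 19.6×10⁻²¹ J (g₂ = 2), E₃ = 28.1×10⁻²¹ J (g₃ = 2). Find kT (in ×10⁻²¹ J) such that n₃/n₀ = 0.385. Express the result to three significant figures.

n₃/n₀ = (g₃/g₀) exp[−(E₃−E₀)/kT] = 0.385.
⇒ (E₃−E₀)/kT = ln((2/2)/0.385) = ln(2.5974) = 0.95451.
kT = 24.90 ×10⁻²¹ J / 0.95451 = 26.1 ×10⁻²¹ J.

26.1 ×10⁻²¹ J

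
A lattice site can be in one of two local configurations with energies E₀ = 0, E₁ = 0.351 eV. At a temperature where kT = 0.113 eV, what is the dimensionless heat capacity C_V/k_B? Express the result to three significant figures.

0.396

Eᵢ/kT = 0, 3.1062.
Z = Σ e^(−Eᵢ/kT) = e^(−0) + e^(−3.1062) = 1.0000 + 0.044771 = 1.0448.
⟨E⟩ = 0.015041 eV, ⟨E²⟩ = 0.0052793 eV².
C_V/k_B = (⟨E²⟩ − ⟨E⟩²)/(kT)² = (0.0052793 − 0.00022623)/0.012769 = 0.396.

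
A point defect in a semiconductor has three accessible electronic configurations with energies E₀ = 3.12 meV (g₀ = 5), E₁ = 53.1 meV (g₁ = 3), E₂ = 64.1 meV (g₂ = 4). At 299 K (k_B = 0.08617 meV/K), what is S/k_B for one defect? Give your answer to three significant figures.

2.06

k_BT = 0.08617 × 299 K = 25.765 meV.
Eᵢ/kT = 0.12109, 2.0609, 2.4879.
Z = Σ gᵢe^(−Eᵢ/kT) = 5·e^(−0.12109) + 3·e^(−2.0609) + 4·e^(−2.4879) = 4.4298 + 0.38202 + 0.33234 = 5.1442.
⟨E⟩ = Σ EᵢPᵢ = 10.771 meV.
S/k_B = ln Z + ⟨E⟩/kT = ln(5.1442) + 10.771/25.765 = 1.6379 + 0.41805 = 2.06.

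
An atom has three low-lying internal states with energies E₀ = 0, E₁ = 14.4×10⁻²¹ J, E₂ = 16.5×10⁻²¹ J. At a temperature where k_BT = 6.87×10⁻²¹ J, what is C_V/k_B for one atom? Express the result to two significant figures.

0.72

Eᵢ/kT = 0, 2.096, 2.402.
Z = Σ e^(−Eᵢ/kT) = e^(−0) + e^(−2.096) + e^(−2.402) = 1.000 + 0.1229 + 0.09054 = 1.213.
⟨E⟩ = 2.691, ⟨E²⟩ = 41.33.
C_V/k_B = (⟨E²⟩ − ⟨E⟩²)/(kT)² = (41.33 − 7.241)/47.20 = 0.72.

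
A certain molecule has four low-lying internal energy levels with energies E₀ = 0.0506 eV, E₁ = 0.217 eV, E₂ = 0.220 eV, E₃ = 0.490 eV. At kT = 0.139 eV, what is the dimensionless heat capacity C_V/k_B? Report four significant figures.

Eᵢ/kT = 0.364029, 1.56115, 1.58273, 3.52518.
Z = Σ e^(−Eᵢ/kT) = e^(−0.364029) + e^(−1.56115) + e^(−1.58273) + e^(−3.52518) = 0.694871 + 0.209895 + 0.205414 + 0.0294465 = 1.13963.
⟨E⟩ = 0.123134 eV, ⟨E²⟩ = 0.0251617 eV².
C_V/k_B = (⟨E²⟩ − ⟨E⟩²)/(kT)² = (0.0251617 − 0.0151620)/0.0193210 = 0.5176.

0.5176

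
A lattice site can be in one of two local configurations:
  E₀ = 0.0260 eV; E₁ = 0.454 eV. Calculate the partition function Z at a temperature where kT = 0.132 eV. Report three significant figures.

Eᵢ/kT = 0.19697, 3.4394.
Z = Σ e^(−Eᵢ/kT) = e^(−0.19697) + e^(−3.4394) = 0.82122 + 0.032084 = 0.85330.

Z = 0.853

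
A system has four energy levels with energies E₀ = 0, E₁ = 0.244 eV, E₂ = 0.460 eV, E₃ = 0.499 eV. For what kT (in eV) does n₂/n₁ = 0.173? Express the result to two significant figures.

0.12 eV

n₂/n₁ = exp[−(E₂−E₁)/kT] = 0.173.
⇒ (E₂−E₁)/kT = ln(1/0.173) = ln(5.780) = 1.754.
kT = 0.216 eV / 1.754 = 0.12 eV.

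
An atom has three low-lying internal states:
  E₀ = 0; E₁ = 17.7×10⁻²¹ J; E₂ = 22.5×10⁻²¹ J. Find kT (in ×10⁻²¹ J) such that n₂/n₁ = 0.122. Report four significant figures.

2.282 ×10⁻²¹ J

n₂/n₁ = exp[−(E₂−E₁)/kT] = 0.122.
⇒ (E₂−E₁)/kT = ln(1/0.122) = ln(8.19672) = 2.10373.
kT = 4.8 ×10⁻²¹ J / 2.10373 = 2.282 ×10⁻²¹ J.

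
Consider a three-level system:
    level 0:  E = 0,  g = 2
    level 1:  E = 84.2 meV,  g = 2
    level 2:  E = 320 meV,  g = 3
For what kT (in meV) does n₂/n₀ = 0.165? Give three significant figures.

145 meV

n₂/n₀ = (g₂/g₀) exp[−(E₂−E₀)/kT] = 0.165.
⇒ (E₂−E₀)/kT = ln((3/2)/0.165) = ln(9.0909) = 2.2073.
kT = 320 meV / 2.2073 = 145 meV.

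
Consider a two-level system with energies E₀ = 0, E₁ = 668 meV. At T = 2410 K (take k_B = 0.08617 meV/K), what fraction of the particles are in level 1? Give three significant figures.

k_BT = 0.08617 × 2410 K = 207.67 meV.
Eᵢ/kT = 0, 3.2166.
Z = Σ e^(−Eᵢ/kT) = e^(−0) + e^(−3.2166) = 1.0000 + 0.040091 = 1.0401.
P₁ = e^(−E₁/kT) / Z = 0.040091/1.0401 = 0.0385.

0.0385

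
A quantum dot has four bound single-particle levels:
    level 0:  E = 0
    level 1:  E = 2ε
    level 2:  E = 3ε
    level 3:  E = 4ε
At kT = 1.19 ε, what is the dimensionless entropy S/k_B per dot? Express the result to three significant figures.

0.749

Eᵢ/kT = 0, 1.6807, 2.5210, 3.3613.
Z = Σ e^(−Eᵢ/kT) = e^(−0) + e^(−1.6807) + e^(−2.5210) + e^(−3.3613) = 1.0000 + 0.18624 + 0.080379 + 0.034690 = 1.3013.
⟨E⟩ = Σ EᵢPᵢ = 0.57817 ε.
S/k_B = ln Z + ⟨E⟩/kT = ln(1.3013) + 0.57817/1.19 = 0.26336 + 0.48586 = 0.749.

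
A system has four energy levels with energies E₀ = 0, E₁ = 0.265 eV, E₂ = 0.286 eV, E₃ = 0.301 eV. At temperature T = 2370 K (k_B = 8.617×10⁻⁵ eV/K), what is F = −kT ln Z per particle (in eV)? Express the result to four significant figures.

-0.1141 eV

k_BT = 8.617×10⁻⁵ × 2370 K = 0.204223 eV.
Eᵢ/kT = 0, 1.29760, 1.40043, 1.47388.
Z = Σ e^(−Eᵢ/kT) = e^(−0) + e^(−1.29760) + e^(−1.40043) + e^(−1.47388) = 1.00000 + 0.273187 + 0.246491 + 0.229035 = 1.74871.
F = −kT ln Z = −0.204223 × ln(1.74871) = −0.204223 × 0.558878 = -0.1141 eV.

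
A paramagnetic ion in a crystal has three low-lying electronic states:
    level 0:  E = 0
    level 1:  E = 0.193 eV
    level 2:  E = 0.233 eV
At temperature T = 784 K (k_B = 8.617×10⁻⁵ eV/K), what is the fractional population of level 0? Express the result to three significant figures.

0.918

k_BT = 8.617×10⁻⁵ × 784 K = 0.067557 eV.
Eᵢ/kT = 0, 2.8568, 3.4489.
Z = Σ e^(−Eᵢ/kT) = e^(−0) + e^(−2.8568) + e^(−3.4489) = 1.0000 + 0.057452 + 0.031781 = 1.0892.
P₀ = e^(−E₀/kT) / Z = 1.0000/1.0892 = 0.918.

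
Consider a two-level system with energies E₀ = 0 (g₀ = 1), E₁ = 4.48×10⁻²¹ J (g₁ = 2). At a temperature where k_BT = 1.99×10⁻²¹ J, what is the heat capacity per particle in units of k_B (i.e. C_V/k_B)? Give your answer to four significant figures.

0.7281

Eᵢ/kT = 0, 2.25126.
Z = Σ gᵢe^(−Eᵢ/kT) = 1·e^(−0) + 2·e^(−2.25126) = 1.00000 + 0.210533 = 1.21053.
⟨E⟩ = 0.779153, ⟨E²⟩ = 3.49060.
C_V/k_B = (⟨E²⟩ − ⟨E⟩²)/(kT)² = (3.49060 − 0.607079)/3.96010 = 0.7281.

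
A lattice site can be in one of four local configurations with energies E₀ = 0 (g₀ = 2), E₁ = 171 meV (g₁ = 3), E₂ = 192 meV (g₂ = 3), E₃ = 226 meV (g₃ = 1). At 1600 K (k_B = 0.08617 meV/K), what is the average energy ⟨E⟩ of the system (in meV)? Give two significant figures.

88 meV

k_BT = 0.08617 × 1600 K = 137.9 meV.
Eᵢ/kT = 0, 1.240, 1.392, 1.639.
Z = Σ gᵢe^(−Eᵢ/kT) = 2·e^(−0) + 3·e^(−1.240) + 3·e^(−1.392) + 1·e^(−1.639) = 2.000 + 0.8682 + 0.7457 + 0.1942 = 3.808.
⟨E⟩ = Σ Eᵢ gᵢe^(−Eᵢ/kT) / Z = (0·2.000 + 171·0.8682 + 192·0.7457 + 226·0.1942) / 3.808 = 88 meV.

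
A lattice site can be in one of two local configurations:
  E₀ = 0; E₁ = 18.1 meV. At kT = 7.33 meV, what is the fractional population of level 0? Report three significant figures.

Eᵢ/kT = 0, 2.4693.
Z = Σ e^(−Eᵢ/kT) = e^(−0) + e^(−2.4693) = 1.0000 + 0.084644 = 1.0846.
P₀ = e^(−E₀/kT) / Z = 1.0000/1.0846 = 0.922.

0.922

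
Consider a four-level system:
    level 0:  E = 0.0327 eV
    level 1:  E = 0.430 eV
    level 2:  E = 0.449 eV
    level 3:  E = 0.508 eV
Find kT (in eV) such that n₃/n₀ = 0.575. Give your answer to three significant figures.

0.859 eV

n₃/n₀ = exp[−(E₃−E₀)/kT] = 0.575.
⇒ (E₃−E₀)/kT = ln(1/0.575) = ln(1.7391) = 0.55337.
kT = 0.4753 eV / 0.55337 = 0.859 eV.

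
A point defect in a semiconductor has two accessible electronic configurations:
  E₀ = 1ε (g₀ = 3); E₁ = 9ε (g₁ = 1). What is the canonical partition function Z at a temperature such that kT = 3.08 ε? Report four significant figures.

Z = 2.222

Eᵢ/kT = 0.324675, 2.92208.
Z = Σ gᵢe^(−Eᵢ/kT) = 3·e^(−0.324675) + 1·e^(−2.92208) = 2.16829 + 0.0538216 = 2.22211.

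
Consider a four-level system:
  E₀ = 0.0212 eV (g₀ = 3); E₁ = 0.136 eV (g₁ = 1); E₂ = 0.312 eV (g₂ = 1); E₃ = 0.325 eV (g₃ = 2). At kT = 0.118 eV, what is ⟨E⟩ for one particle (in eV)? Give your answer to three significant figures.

0.0528 eV

Eᵢ/kT = 0.17966, 1.1525, 2.6441, 2.7542.
Z = Σ gᵢe^(−Eᵢ/kT) = 3·e^(−0.17966) + 1·e^(−1.1525) + 1·e^(−2.6441) + 2·e^(−2.7542) = 2.5067 + 0.31585 + 0.071069 + 0.12732 = 3.0209.
⟨E⟩ = Σ Eᵢ gᵢe^(−Eᵢ/kT) / Z = (0.0212·2.5067 + 0.136·0.31585 + 0.312·0.071069 + 0.325·0.12732) / 3.0209 = 0.0528 eV.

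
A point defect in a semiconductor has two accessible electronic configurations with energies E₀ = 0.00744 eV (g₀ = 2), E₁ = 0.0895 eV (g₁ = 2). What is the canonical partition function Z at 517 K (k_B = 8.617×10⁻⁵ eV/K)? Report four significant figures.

k_BT = 8.617×10⁻⁵ × 517 K = 0.0445499 eV.
Eᵢ/kT = 0.167004, 2.00898.
Z = Σ gᵢe^(−Eᵢ/kT) = 2·e^(−0.167004) + 2·e^(−2.00898) = 1.69239 + 0.268251 = 1.96064.

Z = 1.961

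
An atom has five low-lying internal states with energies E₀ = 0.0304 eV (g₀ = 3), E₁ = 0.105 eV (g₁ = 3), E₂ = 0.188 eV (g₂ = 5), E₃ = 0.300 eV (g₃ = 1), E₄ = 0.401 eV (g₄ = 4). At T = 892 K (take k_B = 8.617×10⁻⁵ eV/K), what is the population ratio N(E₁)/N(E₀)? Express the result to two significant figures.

0.38

k_BT = 8.617×10⁻⁵ × 892 K = 0.07686 eV.
n₁/n₀ = (g₁/g₀) exp[−(E₁−E₀)/kT] = (3/3) × exp(−(0.0746 eV)/(0.07686 eV)) = (3/3) × exp(-0.9706) = 0.38.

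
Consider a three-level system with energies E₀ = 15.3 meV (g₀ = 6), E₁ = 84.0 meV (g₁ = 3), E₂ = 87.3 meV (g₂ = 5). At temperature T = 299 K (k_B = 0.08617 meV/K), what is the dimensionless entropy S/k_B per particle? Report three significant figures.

2.09

k_BT = 0.08617 × 299 K = 25.765 meV.
Eᵢ/kT = 0.59383, 3.2602, 3.3883.
Z = Σ gᵢe^(−Eᵢ/kT) = 6·e^(−0.59383) + 3·e^(−3.2602) + 5·e^(−3.3883) = 3.3132 + 0.11514 + 0.16883 = 3.5972.
⟨E⟩ = Σ EᵢPᵢ = 20.878 meV.
S/k_B = ln Z + ⟨E⟩/kT = ln(3.5972) + 20.878/25.765 = 1.2802 + 0.81032 = 2.09.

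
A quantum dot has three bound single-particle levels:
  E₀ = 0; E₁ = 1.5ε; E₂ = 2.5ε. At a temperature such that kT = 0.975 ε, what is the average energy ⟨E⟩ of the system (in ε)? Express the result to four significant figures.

0.3983 ε

Eᵢ/kT = 0, 1.53846, 2.56410.
Z = Σ e^(−Eᵢ/kT) = e^(−0) + e^(−1.53846) + e^(−2.56410) = 1.00000 + 0.214712 + 0.0769884 = 1.29170.
⟨E⟩ = Σ Eᵢ e^(−Eᵢ/kT) / Z = (0·1.00000 + 1.5·0.214712 + 2.5·0.0769884) / 1.29170 = 0.3983 ε.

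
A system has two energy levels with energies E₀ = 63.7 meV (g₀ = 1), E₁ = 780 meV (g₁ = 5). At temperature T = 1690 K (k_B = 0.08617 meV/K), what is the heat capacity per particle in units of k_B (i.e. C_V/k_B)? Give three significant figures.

0.823

k_BT = 0.08617 × 1690 K = 145.63 meV.
Eᵢ/kT = 0.43741, 5.3560.
Z = Σ gᵢe^(−Eᵢ/kT) = 1·e^(−0.43741) + 5·e^(−5.3560) = 0.64571 + 0.023599 = 0.66931.
⟨E⟩ = 88.956 meV, ⟨E²⟩ = 25366 meV².
C_V/k_B = (⟨E²⟩ − ⟨E⟩²)/(kT)² = (25366 − 7913.2)/21208 = 0.823.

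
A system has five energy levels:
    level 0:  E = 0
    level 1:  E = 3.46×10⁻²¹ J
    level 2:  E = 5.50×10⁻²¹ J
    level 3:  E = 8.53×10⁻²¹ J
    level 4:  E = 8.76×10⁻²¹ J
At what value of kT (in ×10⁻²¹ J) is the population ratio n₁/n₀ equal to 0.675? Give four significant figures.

8.803 ×10⁻²¹ J

n₁/n₀ = exp[−(E₁−E₀)/kT] = 0.675.
⇒ (E₁−E₀)/kT = ln(1/0.675) = ln(1.48148) = 0.393042.
kT = 3.46 ×10⁻²¹ J / 0.393042 = 8.803 ×10⁻²¹ J.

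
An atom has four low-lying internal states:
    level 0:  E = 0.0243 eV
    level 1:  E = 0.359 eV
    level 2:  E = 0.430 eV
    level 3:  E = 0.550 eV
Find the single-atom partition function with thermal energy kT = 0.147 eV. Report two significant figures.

Z = 1.0

Eᵢ/kT = 0.1653, 2.442, 2.925, 3.741.
Z = Σ e^(−Eᵢ/kT) = e^(−0.1653) + e^(−2.442) + e^(−2.925) + e^(−3.741) = 0.8476 + 0.08699 + 0.05366 + 0.02373 = 1.012.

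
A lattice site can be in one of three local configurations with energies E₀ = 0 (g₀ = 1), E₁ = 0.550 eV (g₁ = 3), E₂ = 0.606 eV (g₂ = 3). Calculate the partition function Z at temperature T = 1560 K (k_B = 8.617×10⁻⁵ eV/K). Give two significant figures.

Z = 1.1

k_BT = 8.617×10⁻⁵ × 1560 K = 0.1344 eV.
Eᵢ/kT = 0, 4.092, 4.509.
Z = Σ gᵢe^(−Eᵢ/kT) = 1·e^(−0) + 3·e^(−4.092) + 3·e^(−4.509) = 1.000 + 0.05012 + 0.03303 = 1.083.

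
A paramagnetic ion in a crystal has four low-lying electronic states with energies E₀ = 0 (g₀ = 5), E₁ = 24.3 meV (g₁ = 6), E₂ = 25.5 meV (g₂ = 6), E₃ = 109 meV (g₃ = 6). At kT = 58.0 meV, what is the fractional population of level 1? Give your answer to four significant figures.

0.2875

Eᵢ/kT = 0, 0.418966, 0.439655, 1.87931.
Z = Σ gᵢe^(−Eᵢ/kT) = 5·e^(−0) + 6·e^(−0.418966) + 6·e^(−0.439655) + 6·e^(−1.87931) = 5.00000 + 3.94636 + 3.86555 + 0.916173 = 13.7281.
P₁ = g₁ e^(−E₁/kT) / Z = 3.94636/13.7281 = 0.2875.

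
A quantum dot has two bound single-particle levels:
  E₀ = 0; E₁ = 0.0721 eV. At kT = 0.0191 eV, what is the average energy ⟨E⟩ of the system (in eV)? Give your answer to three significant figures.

Eᵢ/kT = 0, 3.7749.
Z = Σ e^(−Eᵢ/kT) = e^(−0) + e^(−3.7749) = 1.0000 + 0.022939 = 1.0229.
⟨E⟩ = Σ Eᵢ e^(−Eᵢ/kT) / Z = (0·1.0000 + 0.0721·0.022939) / 1.0229 = 0.00162 eV.

0.00162 eV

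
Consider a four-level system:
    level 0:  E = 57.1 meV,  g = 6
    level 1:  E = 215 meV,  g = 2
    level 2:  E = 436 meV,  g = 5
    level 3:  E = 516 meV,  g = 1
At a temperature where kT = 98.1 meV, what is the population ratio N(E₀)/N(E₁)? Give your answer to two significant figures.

n₀/n₁ = (g₀/g₁) exp[−(E₀−E₁)/kT] = (6/2) × exp(−(-157.9 meV)/(98.1 meV)) = (6/2) × exp(1.610) = 15.

15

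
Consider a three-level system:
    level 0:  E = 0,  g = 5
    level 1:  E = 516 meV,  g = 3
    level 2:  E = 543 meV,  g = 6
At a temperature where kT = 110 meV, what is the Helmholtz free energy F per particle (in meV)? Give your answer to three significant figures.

Eᵢ/kT = 0, 4.6909, 4.9364.
Z = Σ gᵢe^(−Eᵢ/kT) = 5·e^(−0) + 3·e^(−4.6909) + 6·e^(−4.9364) = 5.0000 + 0.027535 + 0.043082 = 5.0706.
F = −kT ln Z = −110 × ln(5.0706) = −110 × 1.6235 = -179 meV.

-179 meV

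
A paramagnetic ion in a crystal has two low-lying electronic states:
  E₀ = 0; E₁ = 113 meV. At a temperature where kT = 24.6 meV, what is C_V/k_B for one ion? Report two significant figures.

Eᵢ/kT = 0, 4.593.
Z = Σ e^(−Eᵢ/kT) = e^(−0) + e^(−4.593) = 1.000 + 0.01012 = 1.010.
⟨E⟩ = 1.132 meV, ⟨E²⟩ = 127.9 meV².
C_V/k_B = (⟨E²⟩ − ⟨E⟩²)/(kT)² = (127.9 − 1.281)/605.2 = 0.21.

0.21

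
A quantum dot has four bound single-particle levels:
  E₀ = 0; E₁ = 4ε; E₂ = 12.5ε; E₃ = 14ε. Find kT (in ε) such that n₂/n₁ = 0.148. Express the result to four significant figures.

n₂/n₁ = exp[−(E₂−E₁)/kT] = 0.148.
⇒ (E₂−E₁)/kT = ln(1/0.148) = ln(6.75676) = 1.91054.
kT = 8.5ε / 1.91054 = 4.449 ε.

4.449 ε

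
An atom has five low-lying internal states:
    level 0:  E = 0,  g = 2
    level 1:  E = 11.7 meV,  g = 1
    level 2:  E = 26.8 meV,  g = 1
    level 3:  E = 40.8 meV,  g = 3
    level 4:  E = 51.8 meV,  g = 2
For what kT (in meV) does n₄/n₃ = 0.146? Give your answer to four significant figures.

n₄/n₃ = (g₄/g₃) exp[−(E₄−E₃)/kT] = 0.146.
⇒ (E₄−E₃)/kT = ln((2/3)/0.146) = ln(4.56621) = 1.51868.
kT = 11.0 meV / 1.51868 = 7.243 meV.

7.243 meV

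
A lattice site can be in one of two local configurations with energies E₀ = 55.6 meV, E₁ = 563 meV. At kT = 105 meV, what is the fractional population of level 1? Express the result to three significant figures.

0.00790

Eᵢ/kT = 0.52952, 5.3619.
Z = Σ e^(−Eᵢ/kT) = e^(−0.52952) + e^(−5.3619) = 0.58889 + 0.0046920 = 0.59358.
P₁ = e^(−E₁/kT) / Z = 0.0046920/0.59358 = 0.00790.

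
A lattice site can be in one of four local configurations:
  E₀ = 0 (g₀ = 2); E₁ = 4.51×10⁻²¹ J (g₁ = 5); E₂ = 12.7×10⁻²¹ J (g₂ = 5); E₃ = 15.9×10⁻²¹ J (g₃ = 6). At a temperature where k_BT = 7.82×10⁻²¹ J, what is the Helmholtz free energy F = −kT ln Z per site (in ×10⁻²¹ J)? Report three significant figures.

Eᵢ/kT = 0, 0.57673, 1.6240, 2.0332.
Z = Σ gᵢe^(−Eᵢ/kT) = 2·e^(−0) + 5·e^(−0.57673) + 5·e^(−1.6240) + 6·e^(−2.0332) = 2.0000 + 2.8087 + 0.98554 + 0.78550 = 6.5797.
F = −kT ln Z = −7.82 × ln(6.5797) = −7.82 × 1.8840 = -14.7 ×10⁻²¹ J.

-14.7 ×10⁻²¹ J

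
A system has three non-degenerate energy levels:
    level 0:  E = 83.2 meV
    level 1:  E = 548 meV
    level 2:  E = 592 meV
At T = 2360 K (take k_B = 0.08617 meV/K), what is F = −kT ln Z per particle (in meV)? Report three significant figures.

48.9 meV

k_BT = 0.08617 × 2360 K = 203.36 meV.
Eᵢ/kT = 0.40913, 2.6947, 2.9111.
Z = Σ e^(−Eᵢ/kT) = e^(−0.40913) + e^(−2.6947) + e^(−2.9111) = 0.66423 + 0.067563 + 0.054416 = 0.78621.
F = −kT ln Z = −203.36 × ln(0.78621) = −203.36 × -0.24053 = 48.9 meV.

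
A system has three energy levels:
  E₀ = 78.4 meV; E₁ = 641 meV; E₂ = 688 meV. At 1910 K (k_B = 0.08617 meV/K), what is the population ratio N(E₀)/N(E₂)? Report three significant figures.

40.6

k_BT = 0.08617 × 1910 K = 164.58 meV.
n₀/n₂ = exp[−(E₀−E₂)/kT] = exp(−(-609.6 meV)/(164.58 meV)) = exp(3.7040) = 40.6.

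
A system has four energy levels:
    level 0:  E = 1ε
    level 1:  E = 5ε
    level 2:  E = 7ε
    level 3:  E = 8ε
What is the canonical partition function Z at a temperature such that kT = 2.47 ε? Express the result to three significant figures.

Eᵢ/kT = 0.40486, 2.0243, 2.8340, 3.2389.
Z = Σ e^(−Eᵢ/kT) = e^(−0.40486) + e^(−2.0243) + e^(−2.8340) + e^(−3.2389) = 0.66707 + 0.13209 + 0.058777 + 0.039207 = 0.89714.

Z = 0.897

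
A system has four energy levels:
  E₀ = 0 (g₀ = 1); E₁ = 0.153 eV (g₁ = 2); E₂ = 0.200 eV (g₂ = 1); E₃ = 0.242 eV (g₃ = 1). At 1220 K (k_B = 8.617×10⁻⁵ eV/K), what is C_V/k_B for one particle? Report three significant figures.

k_BT = 8.617×10⁻⁵ × 1220 K = 0.10513 eV.
Eᵢ/kT = 0, 1.4553, 1.9024, 2.3019.
Z = Σ gᵢe^(−Eᵢ/kT) = 1·e^(−0) + 2·e^(−1.4553) + 1·e^(−1.9024) + 1·e^(−2.3019) = 1.0000 + 0.46666 + 0.14921 + 0.10007 = 1.7159.
⟨E⟩ = 0.073115 eV, ⟨E²⟩ = 0.013260 eV².
C_V/k_B = (⟨E²⟩ − ⟨E⟩²)/(kT)² = (0.013260 − 0.0053458)/0.011052 = 0.716.

0.716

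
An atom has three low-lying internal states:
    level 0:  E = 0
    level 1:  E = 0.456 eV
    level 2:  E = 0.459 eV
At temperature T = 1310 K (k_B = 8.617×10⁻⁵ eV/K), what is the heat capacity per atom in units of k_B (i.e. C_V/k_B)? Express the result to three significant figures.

0.533

k_BT = 8.617×10⁻⁵ × 1310 K = 0.11288 eV.
Eᵢ/kT = 0, 4.0397, 4.0663.
Z = Σ e^(−Eᵢ/kT) = e^(−0) + e^(−4.0397) + e^(−4.0663) = 1.0000 + 0.017603 + 0.017141 = 1.0347.
⟨E⟩ = 0.015362 eV, ⟨E²⟩ = 0.0070277 eV².
C_V/k_B = (⟨E²⟩ − ⟨E⟩²)/(kT)² = (0.0070277 − 0.00023599)/0.012742 = 0.533.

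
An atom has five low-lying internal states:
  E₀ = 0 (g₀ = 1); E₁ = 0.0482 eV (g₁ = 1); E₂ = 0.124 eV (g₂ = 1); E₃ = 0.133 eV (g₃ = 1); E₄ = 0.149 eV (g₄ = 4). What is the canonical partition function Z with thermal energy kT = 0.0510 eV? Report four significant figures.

Eᵢ/kT = 0, 0.945098, 2.43137, 2.60784, 2.92157.
Z = Σ gᵢe^(−Eᵢ/kT) = 1·e^(−0) + 1·e^(−0.945098) + 1·e^(−2.43137) + 1·e^(−2.60784) + 4·e^(−2.92157) = 1.00000 + 0.388641 + 0.0879163 + 0.0736936 + 0.215396 = 1.76565.

Z = 1.766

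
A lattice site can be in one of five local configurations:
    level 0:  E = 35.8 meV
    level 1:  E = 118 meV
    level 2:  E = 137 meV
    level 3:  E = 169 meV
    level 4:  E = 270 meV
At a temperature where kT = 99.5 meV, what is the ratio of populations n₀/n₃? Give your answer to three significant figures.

n₀/n₃ = exp[−(E₀−E₃)/kT] = exp(−(-133.2 meV)/(99.5 meV)) = exp(1.3387) = 3.81.

3.81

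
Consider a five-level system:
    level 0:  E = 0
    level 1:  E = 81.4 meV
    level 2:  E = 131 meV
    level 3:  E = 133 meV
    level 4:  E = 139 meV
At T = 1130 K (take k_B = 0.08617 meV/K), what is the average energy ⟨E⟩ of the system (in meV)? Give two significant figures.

62 meV

k_BT = 0.08617 × 1130 K = 97.37 meV.
Eᵢ/kT = 0, 0.8360, 1.345, 1.366, 1.428.
Z = Σ e^(−Eᵢ/kT) = e^(−0) + e^(−0.8360) + e^(−1.345) + e^(−1.366) + e^(−1.428) = 1.000 + 0.4334 + 0.2605 + 0.2551 + 0.2398 = 2.189.
⟨E⟩ = Σ Eᵢ e^(−Eᵢ/kT) / Z = (0·1.000 + 81.4·0.4334 + 131·0.2605 + 133·0.2551 + 139·0.2398) / 2.189 = 62 meV.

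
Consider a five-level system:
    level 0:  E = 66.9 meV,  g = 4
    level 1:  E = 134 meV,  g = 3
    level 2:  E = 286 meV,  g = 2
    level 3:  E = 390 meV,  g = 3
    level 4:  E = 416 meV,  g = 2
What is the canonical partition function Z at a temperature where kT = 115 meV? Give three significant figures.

Eᵢ/kT = 0.58174, 1.1652, 2.4870, 3.3913, 3.6174.
Z = Σ gᵢe^(−Eᵢ/kT) = 4·e^(−0.58174) + 3·e^(−1.1652) + 2·e^(−2.4870) + 3·e^(−3.3913) + 2·e^(−3.6174) = 2.2357 + 0.93558 + 0.16632 + 0.10099 + 0.053705 = 3.4923.

Z = 3.49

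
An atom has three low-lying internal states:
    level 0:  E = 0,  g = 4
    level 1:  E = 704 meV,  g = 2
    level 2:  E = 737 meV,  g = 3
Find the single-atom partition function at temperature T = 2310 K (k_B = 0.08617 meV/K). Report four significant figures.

Z = 4.132

k_BT = 0.08617 × 2310 K = 199.053 meV.
Eᵢ/kT = 0, 3.53675, 3.70253.
Z = Σ gᵢe^(−Eᵢ/kT) = 4·e^(−0) + 2·e^(−3.53675) + 3·e^(−3.70253) = 4.00000 + 0.0582155 + 0.0739832 = 4.13220.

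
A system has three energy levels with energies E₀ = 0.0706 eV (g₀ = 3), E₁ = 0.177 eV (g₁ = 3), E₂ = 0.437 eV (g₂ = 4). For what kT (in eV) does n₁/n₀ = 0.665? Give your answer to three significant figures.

n₁/n₀ = (g₁/g₀) exp[−(E₁−E₀)/kT] = 0.665.
⇒ (E₁−E₀)/kT = ln((3/3)/0.665) = ln(1.5038) = 0.40800.
kT = 0.1064 eV / 0.40800 = 0.261 eV.

0.261 eV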